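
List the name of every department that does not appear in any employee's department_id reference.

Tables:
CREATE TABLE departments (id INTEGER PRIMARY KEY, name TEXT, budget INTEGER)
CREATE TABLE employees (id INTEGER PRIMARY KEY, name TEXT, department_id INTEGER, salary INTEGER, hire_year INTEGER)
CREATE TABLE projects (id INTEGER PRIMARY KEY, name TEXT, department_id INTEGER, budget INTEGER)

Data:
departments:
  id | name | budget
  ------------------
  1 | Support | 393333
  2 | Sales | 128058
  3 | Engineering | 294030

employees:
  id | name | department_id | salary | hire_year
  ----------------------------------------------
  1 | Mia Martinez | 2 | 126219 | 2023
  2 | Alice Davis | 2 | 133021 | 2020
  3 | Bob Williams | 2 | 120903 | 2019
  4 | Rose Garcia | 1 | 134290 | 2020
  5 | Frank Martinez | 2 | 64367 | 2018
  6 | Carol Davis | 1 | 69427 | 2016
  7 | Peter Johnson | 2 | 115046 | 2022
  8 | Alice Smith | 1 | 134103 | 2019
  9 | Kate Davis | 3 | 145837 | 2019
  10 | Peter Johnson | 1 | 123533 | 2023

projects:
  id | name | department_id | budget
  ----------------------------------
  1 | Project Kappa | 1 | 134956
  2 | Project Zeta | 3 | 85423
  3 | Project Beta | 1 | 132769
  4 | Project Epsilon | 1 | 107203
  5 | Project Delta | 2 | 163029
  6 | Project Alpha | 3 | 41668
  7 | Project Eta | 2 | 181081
SELECT p.name FROM departments p LEFT JOIN employees c ON c.department_id = p.id WHERE c.id IS NULL

Execution result:
(no rows)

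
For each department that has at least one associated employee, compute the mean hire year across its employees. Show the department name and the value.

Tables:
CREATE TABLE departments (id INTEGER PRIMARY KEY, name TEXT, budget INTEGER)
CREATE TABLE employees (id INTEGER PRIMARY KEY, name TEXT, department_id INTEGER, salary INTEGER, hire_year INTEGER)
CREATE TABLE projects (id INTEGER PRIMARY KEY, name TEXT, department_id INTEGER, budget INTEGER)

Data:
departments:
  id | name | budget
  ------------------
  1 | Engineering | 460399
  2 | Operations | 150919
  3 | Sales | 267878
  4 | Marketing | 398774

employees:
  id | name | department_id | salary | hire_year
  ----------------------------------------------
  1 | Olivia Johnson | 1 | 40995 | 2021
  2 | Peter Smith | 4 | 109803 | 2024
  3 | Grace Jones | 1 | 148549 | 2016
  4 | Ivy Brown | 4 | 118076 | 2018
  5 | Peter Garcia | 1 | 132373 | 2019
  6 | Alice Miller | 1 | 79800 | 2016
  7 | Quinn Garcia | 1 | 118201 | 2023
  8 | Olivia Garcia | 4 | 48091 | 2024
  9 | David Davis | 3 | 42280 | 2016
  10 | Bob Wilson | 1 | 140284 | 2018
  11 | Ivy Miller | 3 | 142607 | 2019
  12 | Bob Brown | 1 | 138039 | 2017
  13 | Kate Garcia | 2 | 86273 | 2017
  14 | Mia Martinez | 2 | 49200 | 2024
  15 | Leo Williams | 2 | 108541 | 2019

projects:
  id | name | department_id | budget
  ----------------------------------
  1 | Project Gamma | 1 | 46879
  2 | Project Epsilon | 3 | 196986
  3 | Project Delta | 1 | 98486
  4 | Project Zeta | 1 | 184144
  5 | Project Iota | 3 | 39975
SELECT p.name, AVG(c.hire_year) AS avg_hire_year FROM employees c JOIN departments p ON c.department_id = p.id GROUP BY p.id, p.name

Execution result:
name | avg_hire_year
Engineering | 2018.57
Operations | 2020.00
Sales | 2017.50
Marketing | 2022.00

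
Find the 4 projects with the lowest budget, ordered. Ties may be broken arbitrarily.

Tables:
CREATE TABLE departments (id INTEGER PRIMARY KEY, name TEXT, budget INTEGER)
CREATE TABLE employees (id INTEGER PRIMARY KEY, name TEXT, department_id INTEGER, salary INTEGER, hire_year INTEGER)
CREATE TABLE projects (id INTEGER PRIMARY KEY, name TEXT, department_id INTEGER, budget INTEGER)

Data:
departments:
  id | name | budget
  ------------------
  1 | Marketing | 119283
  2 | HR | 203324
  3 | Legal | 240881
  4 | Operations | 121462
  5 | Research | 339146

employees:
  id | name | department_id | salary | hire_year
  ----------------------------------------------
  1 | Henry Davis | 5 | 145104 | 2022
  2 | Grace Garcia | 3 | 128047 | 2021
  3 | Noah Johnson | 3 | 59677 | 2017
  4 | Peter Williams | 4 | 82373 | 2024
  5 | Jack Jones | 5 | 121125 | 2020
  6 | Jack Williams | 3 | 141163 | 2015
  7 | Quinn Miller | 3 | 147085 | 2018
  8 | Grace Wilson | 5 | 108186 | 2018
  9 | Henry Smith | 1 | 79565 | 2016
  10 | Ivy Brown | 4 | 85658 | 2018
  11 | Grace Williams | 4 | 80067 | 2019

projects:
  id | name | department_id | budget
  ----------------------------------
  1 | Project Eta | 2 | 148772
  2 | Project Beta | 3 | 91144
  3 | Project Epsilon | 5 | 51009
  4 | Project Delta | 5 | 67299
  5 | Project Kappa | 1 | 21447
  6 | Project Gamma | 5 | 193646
SELECT name, budget FROM projects ORDER BY budget ASC LIMIT 4

Execution result:
name | budget
Project Kappa | 21447
Project Epsilon | 51009
Project Delta | 67299
Project Beta | 91144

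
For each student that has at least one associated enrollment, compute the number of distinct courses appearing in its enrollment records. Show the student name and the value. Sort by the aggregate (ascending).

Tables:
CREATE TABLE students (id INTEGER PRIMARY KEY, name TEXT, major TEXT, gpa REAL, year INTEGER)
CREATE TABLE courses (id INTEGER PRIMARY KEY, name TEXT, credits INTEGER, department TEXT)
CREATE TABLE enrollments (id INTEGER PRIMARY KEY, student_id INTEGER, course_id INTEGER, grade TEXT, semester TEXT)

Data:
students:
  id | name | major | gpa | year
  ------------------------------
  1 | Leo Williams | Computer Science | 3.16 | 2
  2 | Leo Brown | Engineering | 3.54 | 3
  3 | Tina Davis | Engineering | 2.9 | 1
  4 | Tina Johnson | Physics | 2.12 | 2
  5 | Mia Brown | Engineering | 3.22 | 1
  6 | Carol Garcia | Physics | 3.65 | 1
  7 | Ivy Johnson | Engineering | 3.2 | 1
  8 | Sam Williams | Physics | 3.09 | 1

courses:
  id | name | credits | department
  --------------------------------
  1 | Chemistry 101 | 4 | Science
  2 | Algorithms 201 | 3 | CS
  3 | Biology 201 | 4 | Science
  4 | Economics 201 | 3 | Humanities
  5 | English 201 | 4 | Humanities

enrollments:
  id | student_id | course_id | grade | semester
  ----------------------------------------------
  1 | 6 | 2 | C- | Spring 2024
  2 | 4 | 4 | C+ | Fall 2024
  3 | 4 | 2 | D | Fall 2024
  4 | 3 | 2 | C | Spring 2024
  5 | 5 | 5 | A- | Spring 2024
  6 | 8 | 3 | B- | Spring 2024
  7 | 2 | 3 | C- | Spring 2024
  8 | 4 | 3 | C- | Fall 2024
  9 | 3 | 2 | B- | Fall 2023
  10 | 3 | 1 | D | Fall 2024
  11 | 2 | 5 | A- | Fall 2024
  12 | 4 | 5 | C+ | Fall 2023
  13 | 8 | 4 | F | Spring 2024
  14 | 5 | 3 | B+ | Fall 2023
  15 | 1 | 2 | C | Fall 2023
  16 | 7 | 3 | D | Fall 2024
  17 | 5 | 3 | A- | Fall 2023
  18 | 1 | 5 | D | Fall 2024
SELECT p.name, COUNT(DISTINCT c.course_id) AS distinct_course_count FROM enrollments c JOIN students p ON c.student_id = p.id GROUP BY p.id, p.name ORDER BY distinct_course_count ASC

Execution result:
name | distinct_course_count
Carol Garcia | 1
Ivy Johnson | 1
Leo Williams | 2
Leo Brown | 2
Tina Davis | 2
Mia Brown | 2
Sam Williams | 2
Tina Johnson | 4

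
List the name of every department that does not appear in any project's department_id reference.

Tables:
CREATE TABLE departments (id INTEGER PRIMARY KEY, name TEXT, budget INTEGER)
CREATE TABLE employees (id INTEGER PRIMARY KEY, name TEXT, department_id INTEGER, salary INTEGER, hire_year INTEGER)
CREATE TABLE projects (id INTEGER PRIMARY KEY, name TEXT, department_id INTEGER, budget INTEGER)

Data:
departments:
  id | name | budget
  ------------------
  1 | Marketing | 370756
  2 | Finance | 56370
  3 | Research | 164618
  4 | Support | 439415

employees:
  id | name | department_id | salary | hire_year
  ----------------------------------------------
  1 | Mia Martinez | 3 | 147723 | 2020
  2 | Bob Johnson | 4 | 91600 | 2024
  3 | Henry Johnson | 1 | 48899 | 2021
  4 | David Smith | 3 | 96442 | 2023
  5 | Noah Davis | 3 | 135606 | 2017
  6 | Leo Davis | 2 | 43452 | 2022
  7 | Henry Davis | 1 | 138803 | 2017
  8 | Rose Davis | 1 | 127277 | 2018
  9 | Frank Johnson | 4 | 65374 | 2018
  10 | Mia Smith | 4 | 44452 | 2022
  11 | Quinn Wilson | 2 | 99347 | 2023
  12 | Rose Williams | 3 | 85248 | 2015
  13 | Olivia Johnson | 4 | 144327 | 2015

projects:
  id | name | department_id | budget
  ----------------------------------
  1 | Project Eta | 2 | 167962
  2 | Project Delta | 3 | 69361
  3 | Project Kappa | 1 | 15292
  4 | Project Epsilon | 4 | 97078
SELECT p.name FROM departments p LEFT JOIN projects c ON c.department_id = p.id WHERE c.id IS NULL

Execution result:
(no rows)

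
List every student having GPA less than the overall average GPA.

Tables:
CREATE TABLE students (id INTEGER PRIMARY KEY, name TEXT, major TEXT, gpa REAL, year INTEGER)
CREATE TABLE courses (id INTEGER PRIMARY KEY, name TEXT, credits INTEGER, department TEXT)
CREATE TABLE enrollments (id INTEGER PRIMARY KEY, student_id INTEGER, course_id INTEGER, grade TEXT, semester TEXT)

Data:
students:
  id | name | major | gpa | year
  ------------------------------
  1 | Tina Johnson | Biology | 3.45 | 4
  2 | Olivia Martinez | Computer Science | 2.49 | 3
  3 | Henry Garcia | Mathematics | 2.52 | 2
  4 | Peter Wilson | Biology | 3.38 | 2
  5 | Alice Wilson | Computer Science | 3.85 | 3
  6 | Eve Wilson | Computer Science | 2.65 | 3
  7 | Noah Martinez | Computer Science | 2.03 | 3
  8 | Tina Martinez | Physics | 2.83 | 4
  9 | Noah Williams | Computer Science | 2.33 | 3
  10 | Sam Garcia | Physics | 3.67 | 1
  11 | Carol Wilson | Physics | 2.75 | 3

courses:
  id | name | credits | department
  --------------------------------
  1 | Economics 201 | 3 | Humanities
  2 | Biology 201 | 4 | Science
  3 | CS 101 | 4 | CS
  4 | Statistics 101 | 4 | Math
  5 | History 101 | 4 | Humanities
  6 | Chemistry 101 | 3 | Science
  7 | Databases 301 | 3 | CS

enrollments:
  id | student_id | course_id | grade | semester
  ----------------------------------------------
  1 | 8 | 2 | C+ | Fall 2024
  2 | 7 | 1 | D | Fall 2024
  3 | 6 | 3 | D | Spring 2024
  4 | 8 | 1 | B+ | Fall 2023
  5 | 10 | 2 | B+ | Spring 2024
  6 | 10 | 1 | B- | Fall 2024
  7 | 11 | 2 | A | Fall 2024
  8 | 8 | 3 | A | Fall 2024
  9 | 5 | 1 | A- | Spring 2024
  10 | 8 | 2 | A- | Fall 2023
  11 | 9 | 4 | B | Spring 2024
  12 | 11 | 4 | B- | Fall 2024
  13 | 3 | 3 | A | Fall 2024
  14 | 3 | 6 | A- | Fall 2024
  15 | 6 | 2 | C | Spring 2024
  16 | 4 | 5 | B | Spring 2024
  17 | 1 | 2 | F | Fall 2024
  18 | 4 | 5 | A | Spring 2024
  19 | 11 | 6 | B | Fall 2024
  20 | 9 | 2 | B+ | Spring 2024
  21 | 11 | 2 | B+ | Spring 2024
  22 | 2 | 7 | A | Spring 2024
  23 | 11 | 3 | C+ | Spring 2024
SELECT name, gpa FROM students WHERE gpa < (SELECT AVG(gpa) FROM students)

Execution result:
name | gpa
Olivia Martinez | 2.49
Henry Garcia | 2.52
Eve Wilson | 2.65
Noah Martinez | 2.03
Tina Martinez | 2.83
Noah Williams | 2.33
Carol Wilson | 2.75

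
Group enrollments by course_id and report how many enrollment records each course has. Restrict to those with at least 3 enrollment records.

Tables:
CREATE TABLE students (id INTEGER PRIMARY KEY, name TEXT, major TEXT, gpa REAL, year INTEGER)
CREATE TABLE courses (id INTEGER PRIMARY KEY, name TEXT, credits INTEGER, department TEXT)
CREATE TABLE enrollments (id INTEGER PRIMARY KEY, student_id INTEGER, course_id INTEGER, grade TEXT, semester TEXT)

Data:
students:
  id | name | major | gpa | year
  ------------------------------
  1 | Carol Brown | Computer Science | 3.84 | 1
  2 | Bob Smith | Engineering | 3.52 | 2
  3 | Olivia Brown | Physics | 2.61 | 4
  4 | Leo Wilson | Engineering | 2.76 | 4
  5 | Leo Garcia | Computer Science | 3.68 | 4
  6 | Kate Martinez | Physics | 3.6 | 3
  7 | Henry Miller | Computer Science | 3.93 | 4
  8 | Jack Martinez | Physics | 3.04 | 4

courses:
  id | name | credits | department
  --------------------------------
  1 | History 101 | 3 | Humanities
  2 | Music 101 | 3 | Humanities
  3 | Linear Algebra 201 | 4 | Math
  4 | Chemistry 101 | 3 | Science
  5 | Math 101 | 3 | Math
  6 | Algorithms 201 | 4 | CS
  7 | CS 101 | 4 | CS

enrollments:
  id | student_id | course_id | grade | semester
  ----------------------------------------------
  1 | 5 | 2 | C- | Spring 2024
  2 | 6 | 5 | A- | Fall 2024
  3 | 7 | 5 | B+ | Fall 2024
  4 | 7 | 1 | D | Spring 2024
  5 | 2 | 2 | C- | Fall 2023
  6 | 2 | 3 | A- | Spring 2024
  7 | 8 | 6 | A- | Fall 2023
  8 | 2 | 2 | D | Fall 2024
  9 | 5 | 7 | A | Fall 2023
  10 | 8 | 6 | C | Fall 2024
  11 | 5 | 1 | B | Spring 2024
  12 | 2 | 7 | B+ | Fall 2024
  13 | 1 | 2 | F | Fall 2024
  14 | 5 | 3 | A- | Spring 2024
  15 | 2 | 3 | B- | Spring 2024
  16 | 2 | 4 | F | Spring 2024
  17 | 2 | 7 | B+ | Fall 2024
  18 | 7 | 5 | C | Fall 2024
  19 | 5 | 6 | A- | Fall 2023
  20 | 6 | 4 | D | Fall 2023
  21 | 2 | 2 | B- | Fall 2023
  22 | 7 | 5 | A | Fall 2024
SELECT course_id, COUNT(*) AS enrollment_count FROM enrollments GROUP BY course_id HAVING COUNT(*) >= 3

Execution result:
course_id | enrollment_count
2 | 5
3 | 3
5 | 4
6 | 3
7 | 3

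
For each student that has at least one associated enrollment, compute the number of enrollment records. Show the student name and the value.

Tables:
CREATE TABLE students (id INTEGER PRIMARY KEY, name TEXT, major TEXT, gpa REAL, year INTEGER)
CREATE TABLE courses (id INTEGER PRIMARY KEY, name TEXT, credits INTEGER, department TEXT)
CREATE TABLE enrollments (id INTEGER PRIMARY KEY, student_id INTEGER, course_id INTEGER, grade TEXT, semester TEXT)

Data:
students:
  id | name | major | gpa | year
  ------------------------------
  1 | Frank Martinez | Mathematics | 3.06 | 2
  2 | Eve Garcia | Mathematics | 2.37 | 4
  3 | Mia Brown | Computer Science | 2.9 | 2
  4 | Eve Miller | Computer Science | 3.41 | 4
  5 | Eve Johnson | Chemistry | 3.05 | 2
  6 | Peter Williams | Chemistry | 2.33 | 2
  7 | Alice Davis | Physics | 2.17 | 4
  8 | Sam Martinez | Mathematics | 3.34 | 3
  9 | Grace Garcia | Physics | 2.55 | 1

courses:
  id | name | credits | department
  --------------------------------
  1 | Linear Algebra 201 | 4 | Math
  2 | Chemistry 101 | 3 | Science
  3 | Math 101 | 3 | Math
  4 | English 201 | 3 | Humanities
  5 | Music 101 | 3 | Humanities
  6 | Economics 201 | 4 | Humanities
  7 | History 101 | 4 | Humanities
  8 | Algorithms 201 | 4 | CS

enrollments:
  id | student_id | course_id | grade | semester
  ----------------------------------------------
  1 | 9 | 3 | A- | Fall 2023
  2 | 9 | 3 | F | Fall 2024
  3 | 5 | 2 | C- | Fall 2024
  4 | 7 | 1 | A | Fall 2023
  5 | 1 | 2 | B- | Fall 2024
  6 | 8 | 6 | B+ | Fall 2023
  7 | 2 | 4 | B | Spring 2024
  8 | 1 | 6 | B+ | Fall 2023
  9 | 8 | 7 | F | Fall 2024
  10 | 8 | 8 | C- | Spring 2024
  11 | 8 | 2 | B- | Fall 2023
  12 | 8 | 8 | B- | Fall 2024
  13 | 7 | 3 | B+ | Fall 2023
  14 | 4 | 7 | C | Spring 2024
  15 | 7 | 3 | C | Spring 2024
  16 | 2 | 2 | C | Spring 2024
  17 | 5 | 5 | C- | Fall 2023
SELECT p.name, COUNT(*) AS n FROM enrollments c JOIN students p ON c.student_id = p.id GROUP BY p.id, p.name

Execution result:
name | n
Frank Martinez | 2
Eve Garcia | 2
Eve Miller | 1
Eve Johnson | 2
Alice Davis | 3
Sam Martinez | 5
Grace Garcia | 2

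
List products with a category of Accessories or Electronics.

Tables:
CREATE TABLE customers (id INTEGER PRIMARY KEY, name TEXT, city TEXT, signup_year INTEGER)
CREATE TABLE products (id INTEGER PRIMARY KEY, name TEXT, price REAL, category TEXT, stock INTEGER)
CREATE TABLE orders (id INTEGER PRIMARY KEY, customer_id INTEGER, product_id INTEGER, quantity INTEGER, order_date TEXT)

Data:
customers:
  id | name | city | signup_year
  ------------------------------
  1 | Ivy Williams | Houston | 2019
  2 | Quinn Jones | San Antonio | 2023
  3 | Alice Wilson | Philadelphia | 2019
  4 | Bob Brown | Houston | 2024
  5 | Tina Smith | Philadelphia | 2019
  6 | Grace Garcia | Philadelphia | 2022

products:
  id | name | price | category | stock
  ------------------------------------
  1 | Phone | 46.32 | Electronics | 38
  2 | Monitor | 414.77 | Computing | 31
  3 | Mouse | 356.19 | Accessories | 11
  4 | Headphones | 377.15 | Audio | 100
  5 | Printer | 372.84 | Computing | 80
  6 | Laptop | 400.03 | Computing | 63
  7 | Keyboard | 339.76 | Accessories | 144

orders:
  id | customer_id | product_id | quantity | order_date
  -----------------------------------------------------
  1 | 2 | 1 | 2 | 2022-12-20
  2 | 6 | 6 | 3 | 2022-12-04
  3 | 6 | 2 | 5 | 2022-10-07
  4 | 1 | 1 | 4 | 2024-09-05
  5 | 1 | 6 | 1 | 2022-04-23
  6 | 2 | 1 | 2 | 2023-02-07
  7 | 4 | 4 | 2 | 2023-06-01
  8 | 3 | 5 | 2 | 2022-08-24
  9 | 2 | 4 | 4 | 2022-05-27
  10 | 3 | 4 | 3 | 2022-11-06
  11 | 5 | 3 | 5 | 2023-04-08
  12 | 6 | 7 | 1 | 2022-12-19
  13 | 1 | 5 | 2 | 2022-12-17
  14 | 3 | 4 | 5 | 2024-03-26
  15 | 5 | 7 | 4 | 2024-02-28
SELECT name, category FROM products WHERE category IN ('Accessories', 'Electronics')

Execution result:
name | category
Phone | Electronics
Mouse | Accessories
Keyboard | Accessories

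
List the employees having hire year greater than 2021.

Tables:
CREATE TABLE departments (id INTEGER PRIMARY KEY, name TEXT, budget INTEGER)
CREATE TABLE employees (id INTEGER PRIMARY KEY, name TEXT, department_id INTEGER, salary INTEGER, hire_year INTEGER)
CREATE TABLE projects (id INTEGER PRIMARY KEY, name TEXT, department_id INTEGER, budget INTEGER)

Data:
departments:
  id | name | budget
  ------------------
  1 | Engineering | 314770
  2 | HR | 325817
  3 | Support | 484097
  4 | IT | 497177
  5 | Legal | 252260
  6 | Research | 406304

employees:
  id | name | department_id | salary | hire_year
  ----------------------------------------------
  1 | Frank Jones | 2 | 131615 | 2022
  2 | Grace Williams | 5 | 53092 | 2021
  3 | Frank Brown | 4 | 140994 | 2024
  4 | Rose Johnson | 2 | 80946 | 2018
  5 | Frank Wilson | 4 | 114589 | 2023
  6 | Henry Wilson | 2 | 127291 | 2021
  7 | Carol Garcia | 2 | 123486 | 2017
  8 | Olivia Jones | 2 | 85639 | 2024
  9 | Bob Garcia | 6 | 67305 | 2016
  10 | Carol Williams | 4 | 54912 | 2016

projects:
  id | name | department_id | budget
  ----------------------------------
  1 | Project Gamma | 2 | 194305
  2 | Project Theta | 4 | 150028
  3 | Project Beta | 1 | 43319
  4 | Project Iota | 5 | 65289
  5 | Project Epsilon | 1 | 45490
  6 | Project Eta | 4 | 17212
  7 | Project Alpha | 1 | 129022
SELECT name, hire_year FROM employees WHERE hire_year > 2021

Execution result:
name | hire_year
Frank Jones | 2022
Frank Brown | 2024
Frank Wilson | 2023
Olivia Jones | 2024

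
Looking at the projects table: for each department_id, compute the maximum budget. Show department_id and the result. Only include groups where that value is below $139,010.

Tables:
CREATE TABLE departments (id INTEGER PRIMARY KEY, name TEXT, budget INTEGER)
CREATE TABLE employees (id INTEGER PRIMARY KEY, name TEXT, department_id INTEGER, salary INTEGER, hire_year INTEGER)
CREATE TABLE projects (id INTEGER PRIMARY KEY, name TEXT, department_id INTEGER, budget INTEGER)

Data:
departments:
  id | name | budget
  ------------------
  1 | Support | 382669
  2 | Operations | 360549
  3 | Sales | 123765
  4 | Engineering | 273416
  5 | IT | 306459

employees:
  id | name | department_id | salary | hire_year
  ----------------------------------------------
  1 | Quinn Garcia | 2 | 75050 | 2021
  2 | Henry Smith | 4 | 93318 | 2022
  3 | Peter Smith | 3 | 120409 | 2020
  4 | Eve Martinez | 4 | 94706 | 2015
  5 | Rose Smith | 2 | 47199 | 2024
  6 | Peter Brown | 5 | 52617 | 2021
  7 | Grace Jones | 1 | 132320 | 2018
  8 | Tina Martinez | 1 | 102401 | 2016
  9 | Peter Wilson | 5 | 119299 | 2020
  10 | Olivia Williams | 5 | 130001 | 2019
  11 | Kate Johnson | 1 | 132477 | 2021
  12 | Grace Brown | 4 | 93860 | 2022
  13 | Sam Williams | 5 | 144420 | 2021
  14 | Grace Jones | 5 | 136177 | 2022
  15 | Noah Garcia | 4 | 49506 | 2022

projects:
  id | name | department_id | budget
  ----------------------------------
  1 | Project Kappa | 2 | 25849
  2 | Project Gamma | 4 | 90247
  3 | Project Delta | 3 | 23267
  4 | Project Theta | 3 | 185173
SELECT department_id, MAX(budget) AS max_budget FROM projects GROUP BY department_id HAVING MAX(budget) < 139010

Execution result:
department_id | max_budget
2 | 25849
4 | 90247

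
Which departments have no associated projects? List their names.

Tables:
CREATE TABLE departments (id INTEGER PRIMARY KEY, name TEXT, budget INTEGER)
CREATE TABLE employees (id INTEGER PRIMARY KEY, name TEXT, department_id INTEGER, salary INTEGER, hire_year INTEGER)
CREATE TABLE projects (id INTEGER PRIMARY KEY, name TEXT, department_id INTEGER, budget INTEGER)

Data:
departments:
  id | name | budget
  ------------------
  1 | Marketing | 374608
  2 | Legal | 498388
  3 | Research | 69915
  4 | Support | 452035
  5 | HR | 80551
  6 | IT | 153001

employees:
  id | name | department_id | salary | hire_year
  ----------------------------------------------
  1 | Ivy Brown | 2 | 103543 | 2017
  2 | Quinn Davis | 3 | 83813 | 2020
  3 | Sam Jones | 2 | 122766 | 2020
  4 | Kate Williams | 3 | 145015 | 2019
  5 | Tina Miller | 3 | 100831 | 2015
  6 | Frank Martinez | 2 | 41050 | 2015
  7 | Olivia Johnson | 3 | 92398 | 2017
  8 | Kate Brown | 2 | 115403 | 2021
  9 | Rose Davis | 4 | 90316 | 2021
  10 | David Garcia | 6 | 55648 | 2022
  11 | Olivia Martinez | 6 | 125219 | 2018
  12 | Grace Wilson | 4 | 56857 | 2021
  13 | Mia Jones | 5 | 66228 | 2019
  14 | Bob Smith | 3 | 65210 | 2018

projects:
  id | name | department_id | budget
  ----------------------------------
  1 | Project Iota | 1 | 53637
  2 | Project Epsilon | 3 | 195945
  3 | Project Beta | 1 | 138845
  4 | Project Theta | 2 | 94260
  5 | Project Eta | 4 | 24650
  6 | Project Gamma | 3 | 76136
SELECT p.name FROM departments p LEFT JOIN projects c ON c.department_id = p.id WHERE c.id IS NULL

Execution result:
name
HR
IT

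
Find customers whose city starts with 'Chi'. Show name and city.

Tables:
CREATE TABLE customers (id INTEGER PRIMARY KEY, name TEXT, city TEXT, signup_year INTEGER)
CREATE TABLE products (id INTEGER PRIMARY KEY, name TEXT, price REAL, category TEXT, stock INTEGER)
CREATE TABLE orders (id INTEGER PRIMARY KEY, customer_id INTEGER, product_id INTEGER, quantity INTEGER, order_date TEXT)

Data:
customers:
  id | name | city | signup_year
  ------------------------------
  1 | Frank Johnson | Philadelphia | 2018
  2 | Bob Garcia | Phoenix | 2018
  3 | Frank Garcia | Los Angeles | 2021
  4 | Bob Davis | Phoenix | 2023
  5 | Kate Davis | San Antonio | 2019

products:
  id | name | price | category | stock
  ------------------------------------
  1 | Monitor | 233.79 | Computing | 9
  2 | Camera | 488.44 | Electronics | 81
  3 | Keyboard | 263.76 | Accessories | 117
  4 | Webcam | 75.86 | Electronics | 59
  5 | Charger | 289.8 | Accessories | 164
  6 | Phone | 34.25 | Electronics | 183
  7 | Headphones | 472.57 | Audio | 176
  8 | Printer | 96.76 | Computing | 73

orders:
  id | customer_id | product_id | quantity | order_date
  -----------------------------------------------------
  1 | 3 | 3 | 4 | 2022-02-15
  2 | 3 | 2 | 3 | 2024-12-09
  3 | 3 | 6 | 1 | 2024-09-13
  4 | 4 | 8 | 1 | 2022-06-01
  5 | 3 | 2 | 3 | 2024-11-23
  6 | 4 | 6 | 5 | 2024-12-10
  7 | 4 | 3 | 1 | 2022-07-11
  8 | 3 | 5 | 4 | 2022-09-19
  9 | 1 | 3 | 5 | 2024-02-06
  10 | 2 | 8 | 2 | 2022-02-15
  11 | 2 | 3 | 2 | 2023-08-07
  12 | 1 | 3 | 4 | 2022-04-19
SELECT name, city FROM customers WHERE city LIKE 'Chi%'

Execution result:
(no rows)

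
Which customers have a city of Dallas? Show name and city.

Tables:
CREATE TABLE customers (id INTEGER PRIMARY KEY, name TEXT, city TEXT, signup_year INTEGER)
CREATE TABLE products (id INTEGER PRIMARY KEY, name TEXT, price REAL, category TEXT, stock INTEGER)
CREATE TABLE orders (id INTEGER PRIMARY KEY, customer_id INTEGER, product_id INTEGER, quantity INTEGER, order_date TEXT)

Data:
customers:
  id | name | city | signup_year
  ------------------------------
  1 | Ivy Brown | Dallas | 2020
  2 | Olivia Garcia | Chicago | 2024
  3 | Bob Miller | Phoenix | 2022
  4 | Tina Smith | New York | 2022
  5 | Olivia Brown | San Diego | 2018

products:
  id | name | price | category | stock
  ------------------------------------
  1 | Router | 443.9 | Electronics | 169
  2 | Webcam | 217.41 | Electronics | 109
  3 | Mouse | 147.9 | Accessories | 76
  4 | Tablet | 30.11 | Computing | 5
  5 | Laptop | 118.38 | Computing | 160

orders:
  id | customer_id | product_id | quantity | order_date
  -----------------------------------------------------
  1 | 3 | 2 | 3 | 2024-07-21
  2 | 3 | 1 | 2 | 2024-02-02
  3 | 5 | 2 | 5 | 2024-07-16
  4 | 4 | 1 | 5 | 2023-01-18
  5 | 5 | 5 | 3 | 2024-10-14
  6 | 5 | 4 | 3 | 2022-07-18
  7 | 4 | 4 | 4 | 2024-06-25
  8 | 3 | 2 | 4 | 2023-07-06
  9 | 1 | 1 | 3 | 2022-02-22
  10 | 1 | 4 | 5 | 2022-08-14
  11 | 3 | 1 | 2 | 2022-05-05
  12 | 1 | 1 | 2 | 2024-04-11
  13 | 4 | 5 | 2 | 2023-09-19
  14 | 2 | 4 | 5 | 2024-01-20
SELECT name, city FROM customers WHERE city = 'Dallas'

Execution result:
name | city
Ivy Brown | Dallas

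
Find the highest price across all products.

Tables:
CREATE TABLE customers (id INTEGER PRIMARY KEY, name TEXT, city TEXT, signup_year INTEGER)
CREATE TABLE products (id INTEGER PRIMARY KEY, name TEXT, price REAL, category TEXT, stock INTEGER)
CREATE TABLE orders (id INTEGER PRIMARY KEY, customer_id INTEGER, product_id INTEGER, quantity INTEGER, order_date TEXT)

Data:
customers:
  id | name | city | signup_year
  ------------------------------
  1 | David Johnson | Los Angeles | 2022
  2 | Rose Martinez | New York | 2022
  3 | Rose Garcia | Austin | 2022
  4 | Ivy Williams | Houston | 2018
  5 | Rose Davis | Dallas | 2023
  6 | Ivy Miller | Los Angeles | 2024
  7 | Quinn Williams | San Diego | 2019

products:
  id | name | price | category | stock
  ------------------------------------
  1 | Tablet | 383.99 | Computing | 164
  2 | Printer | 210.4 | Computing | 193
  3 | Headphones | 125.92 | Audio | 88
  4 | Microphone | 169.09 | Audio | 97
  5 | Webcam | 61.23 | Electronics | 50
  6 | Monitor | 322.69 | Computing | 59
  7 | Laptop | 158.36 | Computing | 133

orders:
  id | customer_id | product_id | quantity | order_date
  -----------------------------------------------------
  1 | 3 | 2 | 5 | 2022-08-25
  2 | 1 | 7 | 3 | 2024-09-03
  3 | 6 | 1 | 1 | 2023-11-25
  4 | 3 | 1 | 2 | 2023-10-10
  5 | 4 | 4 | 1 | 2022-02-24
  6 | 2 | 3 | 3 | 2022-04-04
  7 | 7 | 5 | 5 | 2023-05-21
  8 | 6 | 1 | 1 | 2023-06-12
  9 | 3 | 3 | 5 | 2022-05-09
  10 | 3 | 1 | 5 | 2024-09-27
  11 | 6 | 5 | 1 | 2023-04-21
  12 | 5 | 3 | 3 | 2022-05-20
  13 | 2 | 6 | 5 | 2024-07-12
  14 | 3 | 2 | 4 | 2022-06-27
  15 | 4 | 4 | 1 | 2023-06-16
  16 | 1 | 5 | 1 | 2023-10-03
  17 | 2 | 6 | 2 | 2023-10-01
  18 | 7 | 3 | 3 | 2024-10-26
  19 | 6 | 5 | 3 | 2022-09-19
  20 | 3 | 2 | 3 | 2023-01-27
SELECT MAX(price) FROM products

Execution result:
383.99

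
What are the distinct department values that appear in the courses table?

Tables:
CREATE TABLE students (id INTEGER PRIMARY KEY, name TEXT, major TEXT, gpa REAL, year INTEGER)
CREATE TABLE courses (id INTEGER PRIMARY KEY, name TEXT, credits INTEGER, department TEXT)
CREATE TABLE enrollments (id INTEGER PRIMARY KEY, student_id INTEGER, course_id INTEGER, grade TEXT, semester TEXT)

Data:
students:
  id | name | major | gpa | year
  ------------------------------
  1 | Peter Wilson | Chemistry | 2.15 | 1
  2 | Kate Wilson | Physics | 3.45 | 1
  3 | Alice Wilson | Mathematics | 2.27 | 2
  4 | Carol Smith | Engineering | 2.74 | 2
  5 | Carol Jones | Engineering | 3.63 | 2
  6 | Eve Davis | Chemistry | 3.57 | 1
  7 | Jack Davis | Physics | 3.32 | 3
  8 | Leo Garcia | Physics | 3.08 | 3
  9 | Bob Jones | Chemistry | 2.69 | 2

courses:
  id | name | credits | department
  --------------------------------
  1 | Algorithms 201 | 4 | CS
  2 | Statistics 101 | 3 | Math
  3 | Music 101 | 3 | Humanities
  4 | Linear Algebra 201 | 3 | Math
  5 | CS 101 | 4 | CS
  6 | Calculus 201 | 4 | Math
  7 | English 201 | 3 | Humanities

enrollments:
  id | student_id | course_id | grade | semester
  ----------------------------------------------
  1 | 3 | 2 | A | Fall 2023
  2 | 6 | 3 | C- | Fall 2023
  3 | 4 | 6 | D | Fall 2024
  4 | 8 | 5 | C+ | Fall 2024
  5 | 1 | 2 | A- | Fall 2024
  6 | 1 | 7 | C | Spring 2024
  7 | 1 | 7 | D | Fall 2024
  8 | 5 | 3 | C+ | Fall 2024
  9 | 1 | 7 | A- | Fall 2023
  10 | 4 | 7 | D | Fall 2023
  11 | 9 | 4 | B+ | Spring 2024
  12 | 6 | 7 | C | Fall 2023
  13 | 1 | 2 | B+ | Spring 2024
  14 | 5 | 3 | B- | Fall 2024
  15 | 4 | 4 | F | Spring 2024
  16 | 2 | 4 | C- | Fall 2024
SELECT DISTINCT department FROM courses

Execution result:
department
CS
Math
Humanities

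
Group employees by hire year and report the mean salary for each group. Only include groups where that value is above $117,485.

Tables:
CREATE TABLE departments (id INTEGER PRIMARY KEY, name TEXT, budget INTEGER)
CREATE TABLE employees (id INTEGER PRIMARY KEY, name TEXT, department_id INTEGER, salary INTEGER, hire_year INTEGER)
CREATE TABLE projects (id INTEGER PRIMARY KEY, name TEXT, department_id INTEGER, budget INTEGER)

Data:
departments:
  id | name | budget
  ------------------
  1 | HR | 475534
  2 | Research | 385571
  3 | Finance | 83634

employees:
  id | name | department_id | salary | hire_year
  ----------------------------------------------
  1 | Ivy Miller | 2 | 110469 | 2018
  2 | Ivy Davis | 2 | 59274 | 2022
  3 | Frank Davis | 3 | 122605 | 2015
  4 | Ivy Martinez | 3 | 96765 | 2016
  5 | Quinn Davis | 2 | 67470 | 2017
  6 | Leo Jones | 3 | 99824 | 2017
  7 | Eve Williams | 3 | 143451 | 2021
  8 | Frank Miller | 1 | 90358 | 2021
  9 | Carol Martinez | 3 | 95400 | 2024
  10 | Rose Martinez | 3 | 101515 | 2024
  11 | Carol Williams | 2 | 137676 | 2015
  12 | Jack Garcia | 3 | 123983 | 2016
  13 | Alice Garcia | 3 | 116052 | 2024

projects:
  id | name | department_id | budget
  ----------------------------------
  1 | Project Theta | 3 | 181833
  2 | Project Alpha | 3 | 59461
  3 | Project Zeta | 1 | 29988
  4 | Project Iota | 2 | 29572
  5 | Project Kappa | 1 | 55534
SELECT hire_year, AVG(salary) AS avg_salary FROM employees GROUP BY hire_year HAVING AVG(salary) > 117485

Execution result:
hire_year | avg_salary
2015 | 130140.50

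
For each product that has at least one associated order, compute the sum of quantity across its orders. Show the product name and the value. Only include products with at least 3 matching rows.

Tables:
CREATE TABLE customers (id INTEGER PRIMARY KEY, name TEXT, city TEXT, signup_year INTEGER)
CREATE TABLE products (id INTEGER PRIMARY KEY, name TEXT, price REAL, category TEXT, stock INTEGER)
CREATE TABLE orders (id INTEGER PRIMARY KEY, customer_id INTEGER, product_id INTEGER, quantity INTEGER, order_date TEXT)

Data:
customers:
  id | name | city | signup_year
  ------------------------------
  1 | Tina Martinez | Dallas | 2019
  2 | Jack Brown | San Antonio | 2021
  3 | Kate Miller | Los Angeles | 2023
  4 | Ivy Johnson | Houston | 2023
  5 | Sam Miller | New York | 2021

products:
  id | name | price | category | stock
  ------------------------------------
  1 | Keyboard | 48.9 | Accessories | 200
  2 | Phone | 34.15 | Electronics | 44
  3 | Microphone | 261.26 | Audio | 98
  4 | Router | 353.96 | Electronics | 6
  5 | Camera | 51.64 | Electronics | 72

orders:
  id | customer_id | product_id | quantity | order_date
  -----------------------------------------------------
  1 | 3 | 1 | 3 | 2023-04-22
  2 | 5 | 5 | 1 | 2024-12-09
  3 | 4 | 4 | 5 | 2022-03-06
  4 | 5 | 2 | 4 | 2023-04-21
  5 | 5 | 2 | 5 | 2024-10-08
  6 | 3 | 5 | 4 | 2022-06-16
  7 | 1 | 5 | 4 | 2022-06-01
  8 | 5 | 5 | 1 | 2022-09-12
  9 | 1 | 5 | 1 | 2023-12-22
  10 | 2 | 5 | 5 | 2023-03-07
SELECT p.name, SUM(c.quantity) AS sum_quantity FROM orders c JOIN products p ON c.product_id = p.id GROUP BY p.id, p.name HAVING COUNT(*) >= 3

Execution result:
name | sum_quantity
Camera | 16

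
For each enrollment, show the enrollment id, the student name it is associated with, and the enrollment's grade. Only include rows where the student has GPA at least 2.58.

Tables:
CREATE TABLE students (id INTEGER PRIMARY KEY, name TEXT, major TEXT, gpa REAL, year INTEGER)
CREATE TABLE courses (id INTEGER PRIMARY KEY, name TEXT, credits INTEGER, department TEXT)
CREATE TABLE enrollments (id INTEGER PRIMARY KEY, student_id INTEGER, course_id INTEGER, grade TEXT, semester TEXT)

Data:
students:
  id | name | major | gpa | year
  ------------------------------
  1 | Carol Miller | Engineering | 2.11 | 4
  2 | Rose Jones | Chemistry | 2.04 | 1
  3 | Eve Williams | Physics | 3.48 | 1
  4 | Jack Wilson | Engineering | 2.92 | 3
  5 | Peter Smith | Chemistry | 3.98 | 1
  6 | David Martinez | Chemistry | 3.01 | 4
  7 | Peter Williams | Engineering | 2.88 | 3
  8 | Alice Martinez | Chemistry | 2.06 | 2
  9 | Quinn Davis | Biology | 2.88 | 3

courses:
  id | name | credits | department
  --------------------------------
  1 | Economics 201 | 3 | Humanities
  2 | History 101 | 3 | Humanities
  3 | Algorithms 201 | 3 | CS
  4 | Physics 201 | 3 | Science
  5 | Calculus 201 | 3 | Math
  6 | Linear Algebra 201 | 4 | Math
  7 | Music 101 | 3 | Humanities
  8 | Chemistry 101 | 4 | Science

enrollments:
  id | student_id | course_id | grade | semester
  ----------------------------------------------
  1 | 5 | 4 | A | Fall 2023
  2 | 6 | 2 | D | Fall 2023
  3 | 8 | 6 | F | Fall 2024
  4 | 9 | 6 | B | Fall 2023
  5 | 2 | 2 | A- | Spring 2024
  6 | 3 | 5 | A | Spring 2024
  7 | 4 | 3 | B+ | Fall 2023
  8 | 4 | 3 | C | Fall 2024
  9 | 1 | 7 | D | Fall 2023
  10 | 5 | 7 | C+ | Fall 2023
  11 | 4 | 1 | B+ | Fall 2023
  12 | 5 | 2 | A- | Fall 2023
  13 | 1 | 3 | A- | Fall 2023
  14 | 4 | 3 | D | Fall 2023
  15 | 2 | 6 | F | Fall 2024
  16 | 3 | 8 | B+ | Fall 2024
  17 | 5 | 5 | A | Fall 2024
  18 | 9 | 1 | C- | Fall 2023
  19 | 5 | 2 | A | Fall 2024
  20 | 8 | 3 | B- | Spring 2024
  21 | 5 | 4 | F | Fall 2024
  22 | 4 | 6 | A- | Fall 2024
SELECT c.id, p.name AS student, c.grade FROM enrollments c JOIN students p ON c.student_id = p.id WHERE p.gpa >= 2.58

Execution result:
id | student | grade
1 | Peter Smith | A
2 | David Martinez | D
4 | Quinn Davis | B
6 | Eve Williams | A
7 | Jack Wilson | B+
8 | Jack Wilson | C
10 | Peter Smith | C+
11 | Jack Wilson | B+
12 | Peter Smith | A-
14 | Jack Wilson | D
16 | Eve Williams | B+
17 | Peter Smith | A
18 | Quinn Davis | C-
19 | Peter Smith | A
21 | Peter Smith | F
22 | Jack Wilson | A-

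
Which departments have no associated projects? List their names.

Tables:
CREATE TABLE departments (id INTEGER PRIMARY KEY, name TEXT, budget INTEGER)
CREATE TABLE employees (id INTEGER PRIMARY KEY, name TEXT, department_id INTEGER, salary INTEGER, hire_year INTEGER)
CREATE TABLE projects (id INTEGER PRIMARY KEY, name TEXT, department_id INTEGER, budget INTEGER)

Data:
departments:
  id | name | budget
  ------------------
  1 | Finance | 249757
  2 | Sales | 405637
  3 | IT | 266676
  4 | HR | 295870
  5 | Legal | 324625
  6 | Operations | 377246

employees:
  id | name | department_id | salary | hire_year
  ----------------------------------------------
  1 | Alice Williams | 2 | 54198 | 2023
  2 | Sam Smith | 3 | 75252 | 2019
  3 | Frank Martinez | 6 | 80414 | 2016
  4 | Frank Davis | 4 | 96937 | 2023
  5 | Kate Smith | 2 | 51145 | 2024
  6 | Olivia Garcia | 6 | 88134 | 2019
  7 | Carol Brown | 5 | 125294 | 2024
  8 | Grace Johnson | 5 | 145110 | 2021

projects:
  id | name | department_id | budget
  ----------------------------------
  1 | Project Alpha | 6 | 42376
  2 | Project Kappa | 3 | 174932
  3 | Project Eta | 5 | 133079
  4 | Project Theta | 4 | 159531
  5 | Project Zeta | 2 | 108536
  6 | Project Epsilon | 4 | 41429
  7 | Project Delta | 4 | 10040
SELECT p.name FROM departments p LEFT JOIN projects c ON c.department_id = p.id WHERE c.id IS NULL

Execution result:
Finance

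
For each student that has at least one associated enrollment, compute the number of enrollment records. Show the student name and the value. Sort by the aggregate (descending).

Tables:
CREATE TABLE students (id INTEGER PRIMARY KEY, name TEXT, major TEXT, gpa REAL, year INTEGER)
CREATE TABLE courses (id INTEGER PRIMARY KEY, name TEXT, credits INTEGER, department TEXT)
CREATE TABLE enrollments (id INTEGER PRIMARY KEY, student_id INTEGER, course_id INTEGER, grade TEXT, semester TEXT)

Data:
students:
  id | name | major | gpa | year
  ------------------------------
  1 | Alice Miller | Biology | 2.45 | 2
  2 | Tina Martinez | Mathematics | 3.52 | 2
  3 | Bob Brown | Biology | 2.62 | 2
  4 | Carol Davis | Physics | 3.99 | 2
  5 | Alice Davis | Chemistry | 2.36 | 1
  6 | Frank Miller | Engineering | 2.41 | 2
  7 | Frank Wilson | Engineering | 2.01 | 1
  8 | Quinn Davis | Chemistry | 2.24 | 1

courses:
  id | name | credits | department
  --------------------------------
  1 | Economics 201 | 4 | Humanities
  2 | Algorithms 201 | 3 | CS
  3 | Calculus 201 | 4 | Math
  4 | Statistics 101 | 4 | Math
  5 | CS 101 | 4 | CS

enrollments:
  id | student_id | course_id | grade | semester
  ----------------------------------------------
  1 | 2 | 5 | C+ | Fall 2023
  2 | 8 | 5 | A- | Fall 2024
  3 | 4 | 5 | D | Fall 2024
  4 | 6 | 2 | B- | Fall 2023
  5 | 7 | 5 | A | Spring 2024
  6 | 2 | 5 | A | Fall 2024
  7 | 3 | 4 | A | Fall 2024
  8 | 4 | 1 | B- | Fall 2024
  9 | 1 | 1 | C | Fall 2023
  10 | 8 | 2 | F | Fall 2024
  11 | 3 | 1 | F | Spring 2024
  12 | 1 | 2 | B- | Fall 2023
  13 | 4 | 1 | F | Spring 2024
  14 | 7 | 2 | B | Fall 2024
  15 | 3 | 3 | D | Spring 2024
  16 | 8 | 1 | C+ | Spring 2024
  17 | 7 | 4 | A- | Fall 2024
SELECT p.name, COUNT(*) AS n FROM enrollments c JOIN students p ON c.student_id = p.id GROUP BY p.id, p.name ORDER BY n DESC

Execution result:
name | n
Bob Brown | 3
Carol Davis | 3
Frank Wilson | 3
Quinn Davis | 3
Alice Miller | 2
Tina Martinez | 2
Frank Miller | 1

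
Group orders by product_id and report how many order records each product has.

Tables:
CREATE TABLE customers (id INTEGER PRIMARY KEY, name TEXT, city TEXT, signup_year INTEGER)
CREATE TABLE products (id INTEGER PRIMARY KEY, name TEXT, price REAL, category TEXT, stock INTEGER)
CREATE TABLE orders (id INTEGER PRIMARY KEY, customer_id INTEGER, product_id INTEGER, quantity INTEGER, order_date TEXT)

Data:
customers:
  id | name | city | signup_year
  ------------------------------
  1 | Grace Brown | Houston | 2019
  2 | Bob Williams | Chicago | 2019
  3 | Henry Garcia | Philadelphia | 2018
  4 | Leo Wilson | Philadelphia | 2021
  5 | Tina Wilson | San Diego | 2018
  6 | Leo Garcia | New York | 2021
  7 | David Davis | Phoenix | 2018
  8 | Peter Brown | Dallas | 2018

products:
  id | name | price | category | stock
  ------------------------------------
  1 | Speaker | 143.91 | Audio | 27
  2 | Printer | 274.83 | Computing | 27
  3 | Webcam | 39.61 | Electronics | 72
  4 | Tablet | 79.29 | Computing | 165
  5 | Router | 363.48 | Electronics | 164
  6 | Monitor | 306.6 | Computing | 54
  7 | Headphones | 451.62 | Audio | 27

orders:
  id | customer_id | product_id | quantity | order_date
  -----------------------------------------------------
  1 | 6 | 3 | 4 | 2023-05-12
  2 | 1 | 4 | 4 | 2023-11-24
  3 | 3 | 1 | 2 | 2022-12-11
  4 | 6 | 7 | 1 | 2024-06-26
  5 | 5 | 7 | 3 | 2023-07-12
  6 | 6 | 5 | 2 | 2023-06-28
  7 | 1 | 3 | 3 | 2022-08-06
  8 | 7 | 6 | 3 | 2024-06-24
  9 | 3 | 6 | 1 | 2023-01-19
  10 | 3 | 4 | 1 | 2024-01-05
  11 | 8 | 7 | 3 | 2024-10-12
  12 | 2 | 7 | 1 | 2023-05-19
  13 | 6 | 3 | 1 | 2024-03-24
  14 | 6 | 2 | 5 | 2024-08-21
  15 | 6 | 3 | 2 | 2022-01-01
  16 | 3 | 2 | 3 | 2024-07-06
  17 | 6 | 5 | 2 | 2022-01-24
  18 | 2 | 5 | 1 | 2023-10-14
SELECT product_id, COUNT(*) AS order_count FROM orders GROUP BY product_id

Execution result:
product_id | order_count
1 | 1
2 | 2
3 | 4
4 | 2
5 | 3
6 | 2
7 | 4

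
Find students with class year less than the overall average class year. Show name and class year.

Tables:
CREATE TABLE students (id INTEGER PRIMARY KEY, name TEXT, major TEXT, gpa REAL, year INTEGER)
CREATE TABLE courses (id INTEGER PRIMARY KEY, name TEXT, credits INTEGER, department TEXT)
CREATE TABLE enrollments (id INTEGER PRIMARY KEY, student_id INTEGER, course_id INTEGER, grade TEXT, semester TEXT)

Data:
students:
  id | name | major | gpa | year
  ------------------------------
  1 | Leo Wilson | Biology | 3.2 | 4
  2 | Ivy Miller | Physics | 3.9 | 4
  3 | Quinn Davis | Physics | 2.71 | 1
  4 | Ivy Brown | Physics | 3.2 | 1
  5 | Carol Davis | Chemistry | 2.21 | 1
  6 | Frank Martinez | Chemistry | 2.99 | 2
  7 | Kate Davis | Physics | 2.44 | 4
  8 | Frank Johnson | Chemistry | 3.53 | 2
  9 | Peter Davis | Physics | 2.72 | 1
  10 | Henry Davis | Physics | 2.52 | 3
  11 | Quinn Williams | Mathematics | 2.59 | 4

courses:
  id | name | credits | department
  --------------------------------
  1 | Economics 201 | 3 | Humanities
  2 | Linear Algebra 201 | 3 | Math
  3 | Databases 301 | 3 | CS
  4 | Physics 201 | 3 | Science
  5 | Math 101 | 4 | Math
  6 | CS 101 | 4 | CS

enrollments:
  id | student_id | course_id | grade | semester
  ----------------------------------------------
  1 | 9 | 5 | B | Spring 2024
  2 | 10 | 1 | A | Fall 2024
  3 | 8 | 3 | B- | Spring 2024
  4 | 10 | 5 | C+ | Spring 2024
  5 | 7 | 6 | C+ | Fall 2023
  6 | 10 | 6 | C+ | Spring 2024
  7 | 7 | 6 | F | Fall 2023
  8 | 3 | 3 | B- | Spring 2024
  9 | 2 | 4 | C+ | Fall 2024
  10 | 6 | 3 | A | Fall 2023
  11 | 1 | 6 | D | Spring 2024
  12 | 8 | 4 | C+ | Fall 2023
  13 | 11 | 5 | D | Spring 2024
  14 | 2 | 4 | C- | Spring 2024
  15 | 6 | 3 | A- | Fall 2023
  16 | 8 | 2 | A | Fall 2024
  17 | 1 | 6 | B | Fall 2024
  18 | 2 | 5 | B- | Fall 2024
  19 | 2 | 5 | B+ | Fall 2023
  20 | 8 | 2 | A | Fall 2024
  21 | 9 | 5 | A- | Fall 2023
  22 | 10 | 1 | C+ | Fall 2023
SELECT name, year FROM students WHERE year < (SELECT AVG(year) FROM students)

Execution result:
name | year
Quinn Davis | 1
Ivy Brown | 1
Carol Davis | 1
Frank Martinez | 2
Frank Johnson | 2
Peter Davis | 1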